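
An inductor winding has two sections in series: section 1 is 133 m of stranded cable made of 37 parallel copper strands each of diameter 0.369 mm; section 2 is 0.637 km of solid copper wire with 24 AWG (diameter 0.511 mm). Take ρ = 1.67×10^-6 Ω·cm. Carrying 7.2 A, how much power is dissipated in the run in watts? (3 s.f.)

2720 W

ρ = 1.67×10^-6 Ω·cm = 1.67×10^-8 Ω·m
Section 1: A_strand = π(1.8450e-04)² = 1.069e-07 m²; R₁ = ρL/(N·A_s) = (1.67×10^-8)(133)/(37×1.069e-07) = 0.5613 Ω
Section 2: A = π(0.511/2 mm)² = π(2.5550e-04 m)² = 2.051e-07 m²
R₂ = (1.67×10^-8)(637)/(2.051e-07) = 51.87 Ω
R = R₁ + R₂ = 52.43 Ω
P = I²R = (7.2)² × 52.43 = 2720 W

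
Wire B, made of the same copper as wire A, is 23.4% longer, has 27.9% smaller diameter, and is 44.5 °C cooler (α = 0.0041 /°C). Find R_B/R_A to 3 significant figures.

R ∝ ρL/d² with ρ ∝ (1+αΔT), so R_B/R_A = (1 + 23.4/100) × (1 − 27.9/100)⁻² × (1 − 0.0041×44.5)
= 1.234 × 1.924 × 0.8175 = 1.94

1.94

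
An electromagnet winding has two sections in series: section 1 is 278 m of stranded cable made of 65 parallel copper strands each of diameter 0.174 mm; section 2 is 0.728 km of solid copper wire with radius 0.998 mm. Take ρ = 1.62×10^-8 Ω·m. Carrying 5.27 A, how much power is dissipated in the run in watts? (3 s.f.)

186 W

Section 1: A_strand = π(8.7000e-05)² = 2.378e-08 m²; R₁ = ρL/(N·A_s) = (1.62×10^-8)(278)/(65×2.378e-08) = 2.914 Ω
Section 2: A = πr² = π(9.9800e-04 m)² = 3.129e-06 m²
R₂ = (1.62×10^-8)(728)/(3.129e-06) = 3.769 Ω
R = R₁ + R₂ = 6.683 Ω
P = I²R = (5.27)² × 6.683 = 186 W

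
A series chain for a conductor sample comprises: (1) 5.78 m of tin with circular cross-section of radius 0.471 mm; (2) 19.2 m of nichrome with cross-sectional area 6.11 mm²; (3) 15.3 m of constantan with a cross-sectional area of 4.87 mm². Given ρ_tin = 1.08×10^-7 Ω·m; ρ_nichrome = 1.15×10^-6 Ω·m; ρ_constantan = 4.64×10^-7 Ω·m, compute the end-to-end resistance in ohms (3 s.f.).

Seg 1: A = πr² = π(4.7100e-04 m)² = 6.969e-07 m²
R_1 = (1.08×10^-7)(5.78)/(6.969e-07) = 0.8957 Ω
Seg 2: A = 6.11 mm² = 6.110e-06 m²
R_2 = (1.15×10^-6)(19.2)/(6.110e-06) = 3.614 Ω
Seg 3: A = 4.87 mm² = 4.870e-06 m²
R_3 = (4.64×10^-7)(15.3)/(4.870e-06) = 1.458 Ω
R_total = R_1 + R_2 + R_3 = 5.97 Ω

5.97 Ω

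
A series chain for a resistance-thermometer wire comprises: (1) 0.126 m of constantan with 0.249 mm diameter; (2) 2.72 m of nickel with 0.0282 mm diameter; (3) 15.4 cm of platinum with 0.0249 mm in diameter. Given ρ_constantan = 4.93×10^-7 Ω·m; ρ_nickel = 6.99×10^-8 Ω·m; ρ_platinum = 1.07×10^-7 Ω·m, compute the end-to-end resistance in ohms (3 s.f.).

Seg 1: A = π(d/2)² = π(1.2450e-04 m)² = 4.870e-08 m²
R_1 = (4.93×10^-7)(0.126)/(4.870e-08) = 1.276 Ω
Seg 2: A = π(d/2)² = π(1.4100e-05 m)² = 6.246e-10 m²
R_2 = (6.99×10^-8)(2.72)/(6.246e-10) = 304.4 Ω
Seg 3: A = π(d/2)² = π(1.2450e-05 m)² = 4.870e-10 m²
R_3 = (1.07×10^-7)(0.154)/(4.870e-10) = 33.84 Ω
R_total = R_1 + R_2 + R_3 = 340 Ω

340 Ω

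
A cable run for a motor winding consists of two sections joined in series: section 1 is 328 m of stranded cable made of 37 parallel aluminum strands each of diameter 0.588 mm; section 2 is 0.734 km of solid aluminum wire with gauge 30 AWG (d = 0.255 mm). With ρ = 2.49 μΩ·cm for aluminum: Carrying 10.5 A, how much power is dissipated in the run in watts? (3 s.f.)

ρ = 2.49 μΩ·cm = 2.49×10^-8 Ω·m
Section 1: A_strand = π(2.9400e-04)² = 2.715e-07 m²; R₁ = ρL/(N·A_s) = (2.49×10^-8)(328)/(37×2.715e-07) = 0.8129 Ω
Section 2: A = π(0.255/2 mm)² = π(1.2750e-04 m)² = 5.107e-08 m²
R₂ = (2.49×10^-8)(734)/(5.107e-08) = 357.9 Ω
R = R₁ + R₂ = 358.7 Ω
P = I²R = (10.5)² × 358.7 = 39500 W

39500 W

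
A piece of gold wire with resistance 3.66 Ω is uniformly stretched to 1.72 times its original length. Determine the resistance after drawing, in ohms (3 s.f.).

10.8 Ω

Volume constant ⇒ A' = A/k with k = 1.72. R' = ρ(kL)/(A/k) = k²R.
R' = 2.958 × 3.66 = 10.8 Ω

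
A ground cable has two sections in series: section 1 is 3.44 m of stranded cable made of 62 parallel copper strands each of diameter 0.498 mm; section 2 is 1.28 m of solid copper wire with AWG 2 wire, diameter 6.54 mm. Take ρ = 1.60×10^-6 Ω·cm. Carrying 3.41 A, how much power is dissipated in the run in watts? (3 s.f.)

ρ = 1.60×10^-6 Ω·cm = 1.60×10^-8 Ω·m
Section 1: A_strand = π(2.4900e-04)² = 1.948e-07 m²; R₁ = ρL/(N·A_s) = (1.60×10^-8)(3.44)/(62×1.948e-07) = 0.004558 Ω
Section 2: A = π(6.54/2 mm)² = π(3.2700e-03 m)² = 3.359e-05 m²
R₂ = (1.60×10^-8)(1.28)/(3.359e-05) = 6.097×10^-4 Ω
R = R₁ + R₂ = 0.005167 Ω
P = I²R = (3.41)² × 0.005167 = 0.0601 W

0.0601 W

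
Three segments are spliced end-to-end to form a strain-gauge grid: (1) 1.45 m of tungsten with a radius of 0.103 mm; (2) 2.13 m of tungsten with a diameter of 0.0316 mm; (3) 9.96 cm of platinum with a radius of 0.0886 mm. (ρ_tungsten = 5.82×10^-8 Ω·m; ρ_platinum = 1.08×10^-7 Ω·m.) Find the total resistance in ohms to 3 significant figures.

Seg 1: A = πr² = π(1.0300e-04 m)² = 3.333e-08 m²
R_1 = (5.82×10^-8)(1.45)/(3.333e-08) = 2.532 Ω
Seg 2: A = π(d/2)² = π(1.5800e-05 m)² = 7.843e-10 m²
R_2 = (5.82×10^-8)(2.13)/(7.843e-10) = 158.1 Ω
Seg 3: A = πr² = π(8.8600e-05 m)² = 2.466e-08 m²
R_3 = (1.08×10^-7)(0.0996)/(2.466e-08) = 0.4362 Ω
R_total = R_1 + R_2 + R_3 = 161 Ω

161 Ω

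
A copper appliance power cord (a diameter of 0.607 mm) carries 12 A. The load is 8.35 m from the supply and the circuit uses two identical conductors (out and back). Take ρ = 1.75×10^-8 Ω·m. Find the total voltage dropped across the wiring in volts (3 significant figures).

A = π(d/2)² = π(3.0350e-04 m)² = 2.894e-07 m²
Total conductor length (both ways) L = 2 × 8.35 = 16.7 m
R = ρL/A = (1.75×10^-8)(16.7)/(2.894e-07) = 1.01 Ω
V = IR = 12 × 1.01 = 12.1 V

12.1 V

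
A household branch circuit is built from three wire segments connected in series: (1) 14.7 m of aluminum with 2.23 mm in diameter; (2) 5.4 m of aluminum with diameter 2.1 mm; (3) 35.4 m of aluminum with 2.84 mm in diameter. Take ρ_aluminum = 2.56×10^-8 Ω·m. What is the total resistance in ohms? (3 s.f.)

0.279 Ω

Seg 1: A = π(d/2)² = π(1.1150e-03 m)² = 3.906e-06 m²
R_1 = (2.56×10^-8)(14.7)/(3.906e-06) = 0.09635 Ω
Seg 2: A = π(d/2)² = π(1.0500e-03 m)² = 3.464e-06 m²
R_2 = (2.56×10^-8)(5.4)/(3.464e-06) = 0.03991 Ω
Seg 3: A = π(d/2)² = π(1.4200e-03 m)² = 6.335e-06 m²
R_3 = (2.56×10^-8)(35.4)/(6.335e-06) = 0.1431 Ω
R_total = R_1 + R_2 + R_3 = 0.279 Ω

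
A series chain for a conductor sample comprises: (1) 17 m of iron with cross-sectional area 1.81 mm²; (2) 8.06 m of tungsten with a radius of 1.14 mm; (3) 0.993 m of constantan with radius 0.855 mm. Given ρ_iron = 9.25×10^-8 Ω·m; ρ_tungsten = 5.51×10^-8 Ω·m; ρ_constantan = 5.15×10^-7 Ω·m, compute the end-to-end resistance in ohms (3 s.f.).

Seg 1: A = 1.81 mm² = 1.810e-06 m²
R_1 = (9.25×10^-8)(17)/(1.810e-06) = 0.8688 Ω
Seg 2: A = πr² = π(1.1400e-03 m)² = 4.083e-06 m²
R_2 = (5.51×10^-8)(8.06)/(4.083e-06) = 0.1088 Ω
Seg 3: A = πr² = π(8.5500e-04 m)² = 2.297e-06 m²
R_3 = (5.15×10^-7)(0.993)/(2.297e-06) = 0.2227 Ω
R_total = R_1 + R_2 + R_3 = 1.20 Ω

1.20 Ω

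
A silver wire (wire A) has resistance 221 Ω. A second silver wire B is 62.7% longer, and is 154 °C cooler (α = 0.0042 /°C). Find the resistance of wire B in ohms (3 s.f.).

R ∝ ρL/d² with ρ ∝ (1+αΔT), so R_B/R_A = (1 + 62.7/100) × (1 − 0.0042×154)
= 1.627 × 0.3532 = 0.5747
R_B = 0.5747 × 221 = 127 Ω

127 Ω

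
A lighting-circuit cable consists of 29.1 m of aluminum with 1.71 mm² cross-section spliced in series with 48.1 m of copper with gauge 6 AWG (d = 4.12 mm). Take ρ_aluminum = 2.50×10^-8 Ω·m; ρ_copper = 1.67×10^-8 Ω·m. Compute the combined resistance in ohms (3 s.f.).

Segment 1: A = 1.71 mm² = 1.710e-06 m²
R₁ = ρL/A = (2.50×10^-8)(29.1)/(1.710e-06) = 0.4254 Ω
Segment 2: A = π(4.12/2 mm)² = π(2.0600e-03 m)² = 1.333e-05 m²
R₂ = (1.67×10^-8)(48.1)/(1.333e-05) = 0.06025 Ω
R = R₁ + R₂ = 0.486 Ω

0.486 Ω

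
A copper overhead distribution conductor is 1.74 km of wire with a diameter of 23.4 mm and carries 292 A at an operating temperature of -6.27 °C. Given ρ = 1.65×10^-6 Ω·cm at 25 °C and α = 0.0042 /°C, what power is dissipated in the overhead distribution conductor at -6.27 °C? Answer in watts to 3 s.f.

ρ = 1.65×10^-6 Ω·cm = 1.65×10^-8 Ω·m
A = π(d/2)² = π(1.1700e-02 m)² = 4.301e-04 m²
R₍25₎ = ρL/A = (1.65×10^-8)(1740)/(4.301e-04) = 0.06676 Ω
R₍-6.27₎ = R₍25₎(1 + αΔT) = 0.06676 × (1 + 0.0042×-31.3) = 0.05799 Ω
P = I²R = (292)² × 0.05799 = 4940 W

4940 W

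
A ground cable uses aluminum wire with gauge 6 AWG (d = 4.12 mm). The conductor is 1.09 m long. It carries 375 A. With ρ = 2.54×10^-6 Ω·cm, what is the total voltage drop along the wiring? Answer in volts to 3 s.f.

ρ = 2.54×10^-6 Ω·cm = 2.54×10^-8 Ω·m
A = π(4.12/2 mm)² = π(2.0600e-03 m)² = 1.333e-05 m²
R = ρL/A = (2.54×10^-8)(1.09)/(1.333e-05) = 0.002077 Ω
V = IR = 375 × 0.002077 = 0.779 V

0.779 V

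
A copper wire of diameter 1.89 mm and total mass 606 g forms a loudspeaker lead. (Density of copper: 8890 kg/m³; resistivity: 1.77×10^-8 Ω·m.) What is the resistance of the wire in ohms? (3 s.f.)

0.153 Ω

A = π(d/2)² = π(9.4500e-04 m)² = 2.8055e-06 m²
L = m/(density·A) = 0.606/(8890×2.8055e-06) = 24.3 m
R = ρL/A = (1.77×10^-8)(24.3)/(2.8055e-06) = 0.153 Ω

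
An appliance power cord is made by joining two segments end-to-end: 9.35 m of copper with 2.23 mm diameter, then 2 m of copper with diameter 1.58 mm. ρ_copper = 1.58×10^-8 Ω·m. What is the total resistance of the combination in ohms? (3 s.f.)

0.0539 Ω

Segment 1: A = π(d/2)² = π(1.1150e-03 m)² = 3.906e-06 m²
R₁ = ρL/A = (1.58×10^-8)(9.35)/(3.906e-06) = 0.03782 Ω
Segment 2: A = π(d/2)² = π(7.9000e-04 m)² = 1.961e-06 m²
R₂ = (1.58×10^-8)(2)/(1.961e-06) = 0.01612 Ω
R = R₁ + R₂ = 0.0539 Ω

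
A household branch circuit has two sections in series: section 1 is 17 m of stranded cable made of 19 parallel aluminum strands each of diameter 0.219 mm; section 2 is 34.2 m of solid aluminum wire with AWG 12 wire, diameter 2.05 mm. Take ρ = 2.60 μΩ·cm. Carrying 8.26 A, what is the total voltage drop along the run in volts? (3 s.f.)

7.33 V

ρ = 2.60 μΩ·cm = 2.60×10^-8 Ω·m
Section 1: A_strand = π(1.0950e-04)² = 3.767e-08 m²; R₁ = ρL/(N·A_s) = (2.60×10^-8)(17)/(19×3.767e-08) = 0.6176 Ω
Section 2: A = π(2.05/2 mm)² = π(1.0250e-03 m)² = 3.301e-06 m²
R₂ = (2.60×10^-8)(34.2)/(3.301e-06) = 0.2694 Ω
R = R₁ + R₂ = 0.887 Ω
V = IR = 8.26 × 0.887 = 7.33 V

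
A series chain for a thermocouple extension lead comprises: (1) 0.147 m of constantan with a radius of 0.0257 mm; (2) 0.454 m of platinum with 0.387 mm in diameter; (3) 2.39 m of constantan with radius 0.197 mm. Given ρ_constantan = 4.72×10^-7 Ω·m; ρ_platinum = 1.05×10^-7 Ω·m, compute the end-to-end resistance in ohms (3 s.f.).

Seg 1: A = πr² = π(2.5700e-05 m)² = 2.075e-09 m²
R_1 = (4.72×10^-7)(0.147)/(2.075e-09) = 33.44 Ω
Seg 2: A = π(d/2)² = π(1.9350e-04 m)² = 1.176e-07 m²
R_2 = (1.05×10^-7)(0.454)/(1.176e-07) = 0.4053 Ω
Seg 3: A = πr² = π(1.9700e-04 m)² = 1.219e-07 m²
R_3 = (4.72×10^-7)(2.39)/(1.219e-07) = 9.252 Ω
R_total = R_1 + R_2 + R_3 = 43.1 Ω

43.1 Ω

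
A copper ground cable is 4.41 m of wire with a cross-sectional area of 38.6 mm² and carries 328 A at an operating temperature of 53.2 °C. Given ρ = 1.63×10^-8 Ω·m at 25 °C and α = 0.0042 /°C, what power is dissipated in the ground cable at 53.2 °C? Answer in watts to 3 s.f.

A = 38.6 mm² = 3.860e-05 m²
R₍25₎ = ρL/A = (1.63×10^-8)(4.41)/(3.860e-05) = 0.001862 Ω
R₍53.2₎ = R₍25₎(1 + αΔT) = 0.001862 × (1 + 0.0042×28.2) = 0.002083 Ω
P = I²R = (328)² × 0.002083 = 224 W

224 W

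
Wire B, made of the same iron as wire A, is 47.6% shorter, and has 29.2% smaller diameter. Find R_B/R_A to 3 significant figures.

R ∝ L/d², so R_B/R_A = (1 − 47.6/100) × (1 − 29.2/100)⁻²
= 0.524 × 1.995 = 1.05

1.05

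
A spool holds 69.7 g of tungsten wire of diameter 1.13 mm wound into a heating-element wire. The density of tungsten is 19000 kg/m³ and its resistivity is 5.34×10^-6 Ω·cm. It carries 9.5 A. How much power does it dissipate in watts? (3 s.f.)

17.6 W

ρ = 5.34×10^-6 Ω·cm = 5.34×10^-8 Ω·m
A = π(d/2)² = π(5.6500e-04 m)² = 1.0029e-06 m²
L = m/(density·A) = 0.0697/(19000×1.0029e-06) = 3.658 m
R = ρL/A = (5.34×10^-8)(3.658)/(1.0029e-06) = 0.1948 Ω
P = I²R = (9.5)² × 0.1948 = 17.6 W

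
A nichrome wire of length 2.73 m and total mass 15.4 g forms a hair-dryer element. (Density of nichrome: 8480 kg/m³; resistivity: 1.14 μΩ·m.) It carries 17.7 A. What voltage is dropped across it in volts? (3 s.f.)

82.8 V

ρ = 1.14 μΩ·m = 1.14×10^-6 Ω·m
A = m/(density·L) = 0.0154/(8480×2.73) = 6.6522e-07 m²
R = ρL/A = (1.14×10^-6)(2.73)/(6.6522e-07) = 4.678 Ω
V = IR = 17.7 × 4.678 = 82.8 V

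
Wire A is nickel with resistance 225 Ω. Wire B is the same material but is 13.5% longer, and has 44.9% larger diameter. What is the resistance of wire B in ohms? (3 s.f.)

R ∝ L/d², so R_B/R_A = (1 + 13.5/100) × (1 + 44.9/100)⁻²
= 1.135 × 0.4763 = 0.5406
R_B = 0.5406 × 225 = 122 Ω

122 Ω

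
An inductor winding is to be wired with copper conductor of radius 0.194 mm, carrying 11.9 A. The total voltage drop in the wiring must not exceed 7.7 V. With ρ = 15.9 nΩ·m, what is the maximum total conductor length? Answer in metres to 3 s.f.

4.81 m

ρ = 15.9 nΩ·m = 1.59×10^-8 Ω·m
A = πr² = π(1.9400e-04 m)² = 1.182e-07 m²
L_max = V_max·A/(1·ρI) = (7.7)(1.182e-07)/(1.59×10^-8×11.9) = 4.81 m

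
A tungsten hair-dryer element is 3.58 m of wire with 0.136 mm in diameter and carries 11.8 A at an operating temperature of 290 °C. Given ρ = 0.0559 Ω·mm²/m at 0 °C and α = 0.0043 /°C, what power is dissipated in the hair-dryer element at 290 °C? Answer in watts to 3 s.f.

ρ = 0.0559 Ω·mm²/m = 5.59×10^-8 Ω·m
A = π(d/2)² = π(6.8000e-05 m)² = 1.453e-08 m²
R₍0₎ = ρL/A = (5.59×10^-8)(3.58)/(1.453e-08) = 13.78 Ω
R₍290₎ = R₍0₎(1 + αΔT) = 13.78 × (1 + 0.0043×290) = 30.95 Ω
P = I²R = (11.8)² × 30.95 = 4310 W

4310 W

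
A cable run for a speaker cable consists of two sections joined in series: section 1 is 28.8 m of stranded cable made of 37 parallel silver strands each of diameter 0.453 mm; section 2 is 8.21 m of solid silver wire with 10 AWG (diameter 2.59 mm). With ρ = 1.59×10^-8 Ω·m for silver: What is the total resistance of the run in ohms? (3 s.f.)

Section 1: A_strand = π(2.2650e-04)² = 1.612e-07 m²; R₁ = ρL/(N·A_s) = (1.59×10^-8)(28.8)/(37×1.612e-07) = 0.07679 Ω
Section 2: A = π(2.59/2 mm)² = π(1.2950e-03 m)² = 5.269e-06 m²
R₂ = (1.59×10^-8)(8.21)/(5.269e-06) = 0.02478 Ω
R = R₁ + R₂ = 0.102 Ω

0.102 Ω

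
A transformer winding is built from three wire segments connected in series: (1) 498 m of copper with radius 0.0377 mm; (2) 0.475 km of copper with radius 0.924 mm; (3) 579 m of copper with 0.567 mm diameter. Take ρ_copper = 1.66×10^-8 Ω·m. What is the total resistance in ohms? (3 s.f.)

Seg 1: A = πr² = π(3.7700e-05 m)² = 4.465e-09 m²
R_1 = (1.66×10^-8)(498)/(4.465e-09) = 1851 Ω
Seg 2: A = πr² = π(9.2400e-04 m)² = 2.682e-06 m²
R_2 = (1.66×10^-8)(475)/(2.682e-06) = 2.94 Ω
Seg 3: A = π(d/2)² = π(2.8350e-04 m)² = 2.525e-07 m²
R_3 = (1.66×10^-8)(579)/(2.525e-07) = 38.07 Ω
R_total = R_1 + R_2 + R_3 = 1890 Ω

1890 Ω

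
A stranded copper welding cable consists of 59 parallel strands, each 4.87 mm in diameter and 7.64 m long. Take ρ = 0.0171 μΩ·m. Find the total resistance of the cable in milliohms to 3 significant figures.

0.119 mΩ

ρ = 0.0171 μΩ·m = 1.71×10^-8 Ω·m
A_strand = π(2.4350e-03 m)² = 1.863e-05 m²
R_strand = ρL/A = (1.71×10^-8)(7.64)/(1.863e-05) = 0.007014 Ω
R_total = R_strand/N = 0.007014/59 = 0.119 mΩ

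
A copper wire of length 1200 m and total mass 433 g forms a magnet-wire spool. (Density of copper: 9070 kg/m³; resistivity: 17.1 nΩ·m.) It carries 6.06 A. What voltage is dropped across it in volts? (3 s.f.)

ρ = 17.1 nΩ·m = 1.71×10^-8 Ω·m
A = m/(density·L) = 0.433/(9070×1200) = 3.9783e-08 m²
R = ρL/A = (1.71×10^-8)(1200)/(3.9783e-08) = 515.8 Ω
V = IR = 6.06 × 515.8 = 3130 V

3130 V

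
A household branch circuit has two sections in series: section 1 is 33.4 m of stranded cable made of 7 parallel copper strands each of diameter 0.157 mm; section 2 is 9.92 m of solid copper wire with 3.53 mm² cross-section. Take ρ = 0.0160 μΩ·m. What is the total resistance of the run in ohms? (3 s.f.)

3.99 Ω

ρ = 0.0160 μΩ·m = 1.60×10^-8 Ω·m
Section 1: A_strand = π(7.8500e-05)² = 1.936e-08 m²; R₁ = ρL/(N·A_s) = (1.60×10^-8)(33.4)/(7×1.936e-08) = 3.943 Ω
Section 2: A = 3.53 mm² = 3.530e-06 m²
R₂ = (1.60×10^-8)(9.92)/(3.530e-06) = 0.04496 Ω
R = R₁ + R₂ = 3.99 Ω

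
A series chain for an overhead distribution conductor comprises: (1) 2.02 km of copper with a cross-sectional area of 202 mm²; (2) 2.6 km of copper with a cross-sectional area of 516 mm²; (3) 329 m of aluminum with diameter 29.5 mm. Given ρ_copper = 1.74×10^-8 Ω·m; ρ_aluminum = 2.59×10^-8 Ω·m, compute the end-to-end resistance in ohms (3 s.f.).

0.274 Ω

Seg 1: A = 202 mm² = 2.020e-04 m²
R_1 = (1.74×10^-8)(2020)/(2.020e-04) = 0.174 Ω
Seg 2: A = 516 mm² = 5.160e-04 m²
R_2 = (1.74×10^-8)(2600)/(5.160e-04) = 0.08767 Ω
Seg 3: A = π(d/2)² = π(1.4750e-02 m)² = 6.835e-04 m²
R_3 = (2.59×10^-8)(329)/(6.835e-04) = 0.01247 Ω
R_total = R_1 + R_2 + R_3 = 0.274 Ω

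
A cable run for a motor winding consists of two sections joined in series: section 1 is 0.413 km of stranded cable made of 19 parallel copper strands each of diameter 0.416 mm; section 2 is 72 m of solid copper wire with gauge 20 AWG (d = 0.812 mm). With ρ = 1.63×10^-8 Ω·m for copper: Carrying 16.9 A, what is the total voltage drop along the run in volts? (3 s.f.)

82.4 V

Section 1: A_strand = π(2.0800e-04)² = 1.359e-07 m²; R₁ = ρL/(N·A_s) = (1.63×10^-8)(413)/(19×1.359e-07) = 2.607 Ω
Section 2: A = π(0.812/2 mm)² = π(4.0600e-04 m)² = 5.178e-07 m²
R₂ = (1.63×10^-8)(72)/(5.178e-07) = 2.266 Ω
R = R₁ + R₂ = 4.873 Ω
V = IR = 16.9 × 4.873 = 82.4 V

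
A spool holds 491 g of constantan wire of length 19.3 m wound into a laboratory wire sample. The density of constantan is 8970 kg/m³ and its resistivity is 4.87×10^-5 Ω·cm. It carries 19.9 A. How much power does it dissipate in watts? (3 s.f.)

1310 W

ρ = 4.87×10^-5 Ω·cm = 4.87×10^-7 Ω·m
A = m/(density·L) = 0.491/(8970×19.3) = 2.8362e-06 m²
R = ρL/A = (4.87×10^-7)(19.3)/(2.8362e-06) = 3.314 Ω
P = I²R = (19.9)² × 3.314 = 1310 W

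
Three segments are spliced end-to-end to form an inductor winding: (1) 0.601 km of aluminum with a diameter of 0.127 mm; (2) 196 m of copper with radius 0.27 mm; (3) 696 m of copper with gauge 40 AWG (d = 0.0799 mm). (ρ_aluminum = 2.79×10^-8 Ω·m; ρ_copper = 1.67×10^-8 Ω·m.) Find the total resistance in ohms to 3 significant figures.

Seg 1: A = π(d/2)² = π(6.3500e-05 m)² = 1.267e-08 m²
R_1 = (2.79×10^-8)(601)/(1.267e-08) = 1324 Ω
Seg 2: A = πr² = π(2.7000e-04 m)² = 2.290e-07 m²
R_2 = (1.67×10^-8)(196)/(2.290e-07) = 14.29 Ω
Seg 3: A = π(0.0799/2 mm)² = π(3.9950e-05 m)² = 5.014e-09 m²
R_3 = (1.67×10^-8)(696)/(5.014e-09) = 2318 Ω
R_total = R_1 + R_2 + R_3 = 3660 Ω

3660 Ω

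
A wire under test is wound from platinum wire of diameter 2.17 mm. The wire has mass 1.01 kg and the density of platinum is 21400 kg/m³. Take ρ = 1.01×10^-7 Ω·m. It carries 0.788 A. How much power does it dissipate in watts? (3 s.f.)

0.216 W

A = π(d/2)² = π(1.0850e-03 m)² = 3.6984e-06 m²
L = m/(density·A) = 1.01/(21400×3.6984e-06) = 12.76 m
R = ρL/A = (1.01×10^-7)(12.76)/(3.6984e-06) = 0.3485 Ω
P = I²R = (0.788)² × 0.3485 = 0.216 W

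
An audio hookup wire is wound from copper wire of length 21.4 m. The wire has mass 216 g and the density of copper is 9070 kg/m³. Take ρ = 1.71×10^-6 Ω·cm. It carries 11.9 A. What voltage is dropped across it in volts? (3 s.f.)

3.91 V

ρ = 1.71×10^-6 Ω·cm = 1.71×10^-8 Ω·m
A = m/(density·L) = 0.216/(9070×21.4) = 1.1128e-06 m²
R = ρL/A = (1.71×10^-8)(21.4)/(1.1128e-06) = 0.3288 Ω
V = IR = 11.9 × 0.3288 = 3.91 V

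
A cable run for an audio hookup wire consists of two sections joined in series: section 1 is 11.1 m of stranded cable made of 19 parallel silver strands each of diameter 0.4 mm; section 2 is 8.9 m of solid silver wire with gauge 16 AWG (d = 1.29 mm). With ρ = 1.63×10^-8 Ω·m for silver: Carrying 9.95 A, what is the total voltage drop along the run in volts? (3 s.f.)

1.86 V

Section 1: A_strand = π(2.0000e-04)² = 1.257e-07 m²; R₁ = ρL/(N·A_s) = (1.63×10^-8)(11.1)/(19×1.257e-07) = 0.07578 Ω
Section 2: A = π(1.29/2 mm)² = π(6.4500e-04 m)² = 1.307e-06 m²
R₂ = (1.63×10^-8)(8.9)/(1.307e-06) = 0.111 Ω
R = R₁ + R₂ = 0.1868 Ω
V = IR = 9.95 × 0.1868 = 1.86 V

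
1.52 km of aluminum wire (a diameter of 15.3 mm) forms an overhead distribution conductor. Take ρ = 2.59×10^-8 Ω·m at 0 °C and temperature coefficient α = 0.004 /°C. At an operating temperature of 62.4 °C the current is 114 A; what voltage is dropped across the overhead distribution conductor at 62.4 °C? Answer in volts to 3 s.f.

30.5 V

A = π(d/2)² = π(7.6500e-03 m)² = 1.839e-04 m²
R₍0₎ = ρL/A = (2.59×10^-8)(1520)/(1.839e-04) = 0.2141 Ω
R₍62.4₎ = R₍0₎(1 + αΔT) = 0.2141 × (1 + 0.004×62.4) = 0.2676 Ω
V = IR = 114 × 0.2676 = 30.5 V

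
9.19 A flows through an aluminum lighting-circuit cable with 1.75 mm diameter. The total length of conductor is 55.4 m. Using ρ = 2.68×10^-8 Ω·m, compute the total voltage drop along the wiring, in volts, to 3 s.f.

5.67 V

A = π(d/2)² = π(8.7500e-04 m)² = 2.405e-06 m²
R = ρL/A = (2.68×10^-8)(55.4)/(2.405e-06) = 0.6173 Ω
V = IR = 9.19 × 0.6173 = 5.67 V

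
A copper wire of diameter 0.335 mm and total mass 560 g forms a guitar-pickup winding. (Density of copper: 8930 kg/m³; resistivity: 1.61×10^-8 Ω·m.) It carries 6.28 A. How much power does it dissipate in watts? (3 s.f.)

A = π(d/2)² = π(1.6750e-04 m)² = 8.8141e-08 m²
L = m/(density·A) = 0.56/(8930×8.8141e-08) = 711.5 m
R = ρL/A = (1.61×10^-8)(711.5)/(8.8141e-08) = 130 Ω
P = I²R = (6.28)² × 130 = 5130 W

5130 W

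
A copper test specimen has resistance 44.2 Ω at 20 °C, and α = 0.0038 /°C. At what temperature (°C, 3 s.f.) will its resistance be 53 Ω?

R = R₀(1 + α(T − T₀)) ⇒ T = T₀ + (R/R₀ − 1)/α
T = 20 + (53/44.2 − 1)/0.0038 = 20 + (0.1991)/0.0038 = 72.4 °C

72.4 °C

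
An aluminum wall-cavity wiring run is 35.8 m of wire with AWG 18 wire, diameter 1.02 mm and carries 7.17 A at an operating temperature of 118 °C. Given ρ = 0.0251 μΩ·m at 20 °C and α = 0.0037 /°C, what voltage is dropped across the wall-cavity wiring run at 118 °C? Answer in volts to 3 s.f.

ρ = 0.0251 μΩ·m = 2.51×10^-8 Ω·m
A = π(1.02/2 mm)² = π(5.1000e-04 m)² = 8.171e-07 m²
R₍20₎ = ρL/A = (2.51×10^-8)(35.8)/(8.171e-07) = 1.1 Ω
R₍118₎ = R₍20₎(1 + αΔT) = 1.1 × (1 + 0.0037×98) = 1.498 Ω
V = IR = 7.17 × 1.498 = 10.7 V

10.7 V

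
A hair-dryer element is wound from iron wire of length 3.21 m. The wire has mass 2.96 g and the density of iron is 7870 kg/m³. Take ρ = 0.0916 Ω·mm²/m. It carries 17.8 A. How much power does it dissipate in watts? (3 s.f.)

ρ = 0.0916 Ω·mm²/m = 9.16×10^-8 Ω·m
A = m/(density·L) = 0.00296/(7870×3.21) = 1.1717e-07 m²
R = ρL/A = (9.16×10^-8)(3.21)/(1.1717e-07) = 2.51 Ω
P = I²R = (17.8)² × 2.51 = 795 W

795 W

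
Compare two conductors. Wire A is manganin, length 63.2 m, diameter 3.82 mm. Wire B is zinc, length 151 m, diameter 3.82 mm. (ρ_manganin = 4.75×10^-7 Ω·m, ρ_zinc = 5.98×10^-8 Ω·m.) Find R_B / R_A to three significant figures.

0.301

R ∝ ρL/d², so R_B/R_A = (ρ_B/ρ_A) × (L_B/L_A)
= (5.98×10^-8/4.75×10^-7) × (151/63.2) = 0.301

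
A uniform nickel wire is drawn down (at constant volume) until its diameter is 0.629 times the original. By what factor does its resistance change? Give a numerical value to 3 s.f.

6.39

Volume constant ⇒ L' = L/r² with r = 0.629. R' = ρL'/A' = ρ(L/r²)/(πr²d₀²/4) = R/r⁴.
Factor = 6.39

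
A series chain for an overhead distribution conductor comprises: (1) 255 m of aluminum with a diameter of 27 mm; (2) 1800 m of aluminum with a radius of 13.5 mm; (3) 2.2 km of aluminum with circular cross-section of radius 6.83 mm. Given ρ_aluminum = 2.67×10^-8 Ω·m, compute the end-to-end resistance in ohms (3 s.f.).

Seg 1: A = π(d/2)² = π(1.3500e-02 m)² = 5.726e-04 m²
R_1 = (2.67×10^-8)(255)/(5.726e-04) = 0.01189 Ω
Seg 2: A = πr² = π(1.3500e-02 m)² = 5.726e-04 m²
R_2 = (2.67×10^-8)(1800)/(5.726e-04) = 0.08394 Ω
Seg 3: A = πr² = π(6.8300e-03 m)² = 1.466e-04 m²
R_3 = (2.67×10^-8)(2200)/(1.466e-04) = 0.4008 Ω
R_total = R_1 + R_2 + R_3 = 0.497 Ω

0.497 Ω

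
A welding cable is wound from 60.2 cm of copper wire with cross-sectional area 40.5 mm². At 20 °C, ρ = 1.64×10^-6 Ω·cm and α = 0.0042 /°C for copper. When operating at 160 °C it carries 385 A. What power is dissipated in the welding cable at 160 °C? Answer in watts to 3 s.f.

ρ = 1.64×10^-6 Ω·cm = 1.64×10^-8 Ω·m
A = 40.5 mm² = 4.050e-05 m²
R₍20₎ = ρL/A = (1.64×10^-8)(0.602)/(4.050e-05) = 2.438×10^-4 Ω
R₍160₎ = R₍20₎(1 + αΔT) = 2.438×10^-4 × (1 + 0.0042×140) = 3.871×10^-4 Ω
P = I²R = (385)² × 3.871×10^-4 = 57.4 W

57.4 W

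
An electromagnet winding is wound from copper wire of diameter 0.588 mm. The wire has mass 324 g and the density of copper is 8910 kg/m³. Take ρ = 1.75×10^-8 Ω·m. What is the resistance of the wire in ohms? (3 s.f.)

A = π(d/2)² = π(2.9400e-04 m)² = 2.7155e-07 m²
L = m/(density·A) = 0.324/(8910×2.7155e-07) = 133.9 m
R = ρL/A = (1.75×10^-8)(133.9)/(2.7155e-07) = 8.63 Ω

8.63 Ω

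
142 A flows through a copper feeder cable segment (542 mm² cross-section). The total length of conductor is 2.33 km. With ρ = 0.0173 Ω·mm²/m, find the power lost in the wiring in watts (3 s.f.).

ρ = 0.0173 Ω·mm²/m = 1.73×10^-8 Ω·m
A = 542 mm² = 5.420e-04 m²
R = ρL/A = (1.73×10^-8)(2330)/(5.420e-04) = 0.07437 Ω
P = I²R = (142)² × 0.07437 = 1500 W

1500 W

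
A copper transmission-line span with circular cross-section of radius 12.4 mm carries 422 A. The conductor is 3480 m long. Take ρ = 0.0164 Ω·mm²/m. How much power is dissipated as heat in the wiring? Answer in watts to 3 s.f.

ρ = 0.0164 Ω·mm²/m = 1.64×10^-8 Ω·m
A = πr² = π(1.2400e-02 m)² = 4.831e-04 m²
R = ρL/A = (1.64×10^-8)(3480)/(4.831e-04) = 0.1181 Ω
P = I²R = (422)² × 0.1181 = 21000 W

21000 W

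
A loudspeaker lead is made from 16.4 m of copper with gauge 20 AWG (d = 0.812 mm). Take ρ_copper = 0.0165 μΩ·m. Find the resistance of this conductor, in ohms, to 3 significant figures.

ρ = 0.0165 μΩ·m = 1.65×10^-8 Ω·m
A = π(0.812/2 mm)² = π(4.0600e-04 m)² = 5.178e-07 m²
R = ρL/A = (1.65×10^-8)(16.4 m)/(5.178e-07 m²) = 0.523 Ω

0.523 Ω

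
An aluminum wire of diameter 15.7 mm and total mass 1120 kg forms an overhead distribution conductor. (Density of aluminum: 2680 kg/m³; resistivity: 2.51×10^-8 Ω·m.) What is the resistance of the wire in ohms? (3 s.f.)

0.280 Ω

A = π(d/2)² = π(7.8500e-03 m)² = 1.9359e-04 m²
L = m/(density·A) = 1120/(2680×1.9359e-04) = 2159 m
R = ρL/A = (2.51×10^-8)(2159)/(1.9359e-04) = 0.280 Ω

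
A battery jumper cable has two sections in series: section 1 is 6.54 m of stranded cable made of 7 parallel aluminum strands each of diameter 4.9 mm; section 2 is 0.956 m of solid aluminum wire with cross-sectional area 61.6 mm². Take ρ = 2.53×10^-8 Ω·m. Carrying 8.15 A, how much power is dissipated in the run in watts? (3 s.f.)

0.109 W

Section 1: A_strand = π(2.4500e-03)² = 1.886e-05 m²; R₁ = ρL/(N·A_s) = (2.53×10^-8)(6.54)/(7×1.886e-05) = 0.001253 Ω
Section 2: A = 61.6 mm² = 6.160e-05 m²
R₂ = (2.53×10^-8)(0.956)/(6.160e-05) = 3.926×10^-4 Ω
R = R₁ + R₂ = 0.001646 Ω
P = I²R = (8.15)² × 0.001646 = 0.109 W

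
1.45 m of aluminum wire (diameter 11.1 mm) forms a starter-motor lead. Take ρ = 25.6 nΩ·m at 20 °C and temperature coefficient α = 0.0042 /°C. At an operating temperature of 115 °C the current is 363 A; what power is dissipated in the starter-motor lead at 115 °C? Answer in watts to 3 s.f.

ρ = 25.6 nΩ·m = 2.56×10^-8 Ω·m
A = π(d/2)² = π(5.5500e-03 m)² = 9.677e-05 m²
R₍20₎ = ρL/A = (2.56×10^-8)(1.45)/(9.677e-05) = 3.836×10^-4 Ω
R₍115₎ = R₍20₎(1 + αΔT) = 3.836×10^-4 × (1 + 0.0042×95) = 5.366×10^-4 Ω
P = I²R = (363)² × 5.366×10^-4 = 70.7 W

70.7 W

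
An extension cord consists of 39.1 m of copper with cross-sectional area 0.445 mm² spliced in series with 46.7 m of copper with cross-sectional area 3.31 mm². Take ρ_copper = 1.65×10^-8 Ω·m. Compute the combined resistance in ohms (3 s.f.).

Segment 1: A = 0.445 mm² = 4.450e-07 m²
R₁ = ρL/A = (1.65×10^-8)(39.1)/(4.450e-07) = 1.45 Ω
Segment 2: A = 3.31 mm² = 3.310e-06 m²
R₂ = (1.65×10^-8)(46.7)/(3.310e-06) = 0.2328 Ω
R = R₁ + R₂ = 1.68 Ω

1.68 Ω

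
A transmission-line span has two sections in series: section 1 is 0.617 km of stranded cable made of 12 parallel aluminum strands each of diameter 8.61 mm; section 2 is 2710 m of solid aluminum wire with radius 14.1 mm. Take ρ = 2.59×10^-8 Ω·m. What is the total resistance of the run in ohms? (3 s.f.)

0.135 Ω

Section 1: A_strand = π(4.3050e-03)² = 5.822e-05 m²; R₁ = ρL/(N·A_s) = (2.59×10^-8)(617)/(12×5.822e-05) = 0.02287 Ω
Section 2: A = πr² = π(1.4100e-02 m)² = 6.246e-04 m²
R₂ = (2.59×10^-8)(2710)/(6.246e-04) = 0.1124 Ω
R = R₁ + R₂ = 0.135 Ω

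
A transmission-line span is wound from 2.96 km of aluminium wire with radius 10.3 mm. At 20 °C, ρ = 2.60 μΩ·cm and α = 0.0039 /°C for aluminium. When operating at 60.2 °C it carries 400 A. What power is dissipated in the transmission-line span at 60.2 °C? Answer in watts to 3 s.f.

42700 W

ρ = 2.60 μΩ·cm = 2.60×10^-8 Ω·m
A = πr² = π(1.0300e-02 m)² = 3.333e-04 m²
R₍20₎ = ρL/A = (2.60×10^-8)(2960)/(3.333e-04) = 0.2309 Ω
R₍60.2₎ = R₍20₎(1 + αΔT) = 0.2309 × (1 + 0.0039×40.2) = 0.2671 Ω
P = I²R = (400)² × 0.2671 = 42700 W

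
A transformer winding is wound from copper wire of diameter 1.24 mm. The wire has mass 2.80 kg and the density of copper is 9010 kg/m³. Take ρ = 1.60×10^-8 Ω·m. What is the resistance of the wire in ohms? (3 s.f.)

3.41 Ω

A = π(d/2)² = π(6.2000e-04 m)² = 1.2076e-06 m²
L = m/(density·A) = 2.8/(9010×1.2076e-06) = 257.3 m
R = ρL/A = (1.60×10^-8)(257.3)/(1.2076e-06) = 3.41 Ω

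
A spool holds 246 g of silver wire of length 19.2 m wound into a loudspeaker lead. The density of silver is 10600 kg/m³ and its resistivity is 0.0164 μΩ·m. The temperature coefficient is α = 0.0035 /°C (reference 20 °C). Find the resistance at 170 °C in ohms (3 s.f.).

ρ = 0.0164 μΩ·m = 1.64×10^-8 Ω·m
A = m/(density·L) = 0.246/(10600×19.2) = 1.2087e-06 m²
R = ρL/A = (1.64×10^-8)(19.2)/(1.2087e-06) = 0.2605 Ω
R(170 °C) = 0.2605 × (1 + 0.0035×150) = 0.397 Ω

0.397 Ω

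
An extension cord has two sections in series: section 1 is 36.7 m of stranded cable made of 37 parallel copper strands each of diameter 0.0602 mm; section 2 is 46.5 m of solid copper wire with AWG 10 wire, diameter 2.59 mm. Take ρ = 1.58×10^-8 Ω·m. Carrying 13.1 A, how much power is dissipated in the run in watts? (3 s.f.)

Section 1: A_strand = π(3.0100e-05)² = 2.846e-09 m²; R₁ = ρL/(N·A_s) = (1.58×10^-8)(36.7)/(37×2.846e-09) = 5.506 Ω
Section 2: A = π(2.59/2 mm)² = π(1.2950e-03 m)² = 5.269e-06 m²
R₂ = (1.58×10^-8)(46.5)/(5.269e-06) = 0.1395 Ω
R = R₁ + R₂ = 5.645 Ω
P = I²R = (13.1)² × 5.645 = 969 W

969 W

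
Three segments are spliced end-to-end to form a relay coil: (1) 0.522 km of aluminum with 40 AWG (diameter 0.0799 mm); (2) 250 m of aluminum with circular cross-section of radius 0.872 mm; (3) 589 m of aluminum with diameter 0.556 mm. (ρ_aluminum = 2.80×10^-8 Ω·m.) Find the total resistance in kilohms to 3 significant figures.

2.99 kΩ

Seg 1: A = π(0.0799/2 mm)² = π(3.9950e-05 m)² = 5.014e-09 m²
R_1 = (2.80×10^-8)(522)/(5.014e-09) = 2915 Ω
Seg 2: A = πr² = π(8.7200e-04 m)² = 2.389e-06 m²
R_2 = (2.80×10^-8)(250)/(2.389e-06) = 2.93 Ω
Seg 3: A = π(d/2)² = π(2.7800e-04 m)² = 2.428e-07 m²
R_3 = (2.80×10^-8)(589)/(2.428e-07) = 67.93 Ω
R_total = R_1 + R_2 + R_3 = 2.99 kΩ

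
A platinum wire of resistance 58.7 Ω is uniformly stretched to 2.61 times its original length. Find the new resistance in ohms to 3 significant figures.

Volume constant ⇒ A' = A/k with k = 2.61. R' = ρ(kL)/(A/k) = k²R.
R' = 6.812 × 58.7 = 400 Ω

400 Ω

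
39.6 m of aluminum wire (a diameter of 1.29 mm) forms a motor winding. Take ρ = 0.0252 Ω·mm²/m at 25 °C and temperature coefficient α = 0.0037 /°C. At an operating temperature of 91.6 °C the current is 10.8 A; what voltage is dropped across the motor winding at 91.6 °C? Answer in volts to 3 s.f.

10.3 V

ρ = 0.0252 Ω·mm²/m = 2.52×10^-8 Ω·m
A = π(d/2)² = π(6.4500e-04 m)² = 1.307e-06 m²
R₍25₎ = ρL/A = (2.52×10^-8)(39.6)/(1.307e-06) = 0.7635 Ω
R₍91.6₎ = R₍25₎(1 + αΔT) = 0.7635 × (1 + 0.0037×66.6) = 0.9517 Ω
V = IR = 10.8 × 0.9517 = 10.3 V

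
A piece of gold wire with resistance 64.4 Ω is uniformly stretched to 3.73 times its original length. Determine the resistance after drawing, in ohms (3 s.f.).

896 Ω

Volume constant ⇒ A' = A/k with k = 3.73. R' = ρ(kL)/(A/k) = k²R.
R' = 13.91 × 64.4 = 896 Ω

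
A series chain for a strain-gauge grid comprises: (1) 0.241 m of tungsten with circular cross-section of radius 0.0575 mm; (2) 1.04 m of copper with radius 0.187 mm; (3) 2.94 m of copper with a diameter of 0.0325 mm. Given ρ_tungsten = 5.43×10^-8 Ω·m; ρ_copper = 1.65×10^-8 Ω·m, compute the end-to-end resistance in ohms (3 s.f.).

Seg 1: A = πr² = π(5.7500e-05 m)² = 1.039e-08 m²
R_1 = (5.43×10^-8)(0.241)/(1.039e-08) = 1.26 Ω
Seg 2: A = πr² = π(1.8700e-04 m)² = 1.099e-07 m²
R_2 = (1.65×10^-8)(1.04)/(1.099e-07) = 0.1562 Ω
Seg 3: A = π(d/2)² = π(1.6250e-05 m)² = 8.296e-10 m²
R_3 = (1.65×10^-8)(2.94)/(8.296e-10) = 58.48 Ω
R_total = R_1 + R_2 + R_3 = 59.9 Ω

59.9 Ω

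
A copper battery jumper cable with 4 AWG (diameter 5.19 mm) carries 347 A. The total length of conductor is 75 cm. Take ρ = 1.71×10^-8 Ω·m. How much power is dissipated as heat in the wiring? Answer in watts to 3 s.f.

73.0 W

A = π(5.19/2 mm)² = π(2.5950e-03 m)² = 2.116e-05 m²
R = ρL/A = (1.71×10^-8)(0.75)/(2.116e-05) = 6.062×10^-4 Ω
P = I²R = (347)² × 6.062×10^-4 = 73.0 W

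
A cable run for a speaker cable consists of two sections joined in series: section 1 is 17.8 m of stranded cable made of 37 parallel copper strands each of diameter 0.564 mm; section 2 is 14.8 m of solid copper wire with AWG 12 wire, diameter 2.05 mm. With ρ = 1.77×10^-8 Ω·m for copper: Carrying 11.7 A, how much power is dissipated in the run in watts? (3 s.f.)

Section 1: A_strand = π(2.8200e-04)² = 2.498e-07 m²; R₁ = ρL/(N·A_s) = (1.77×10^-8)(17.8)/(37×2.498e-07) = 0.03408 Ω
Section 2: A = π(2.05/2 mm)² = π(1.0250e-03 m)² = 3.301e-06 m²
R₂ = (1.77×10^-8)(14.8)/(3.301e-06) = 0.07937 Ω
R = R₁ + R₂ = 0.1134 Ω
P = I²R = (11.7)² × 0.1134 = 15.5 W

15.5 W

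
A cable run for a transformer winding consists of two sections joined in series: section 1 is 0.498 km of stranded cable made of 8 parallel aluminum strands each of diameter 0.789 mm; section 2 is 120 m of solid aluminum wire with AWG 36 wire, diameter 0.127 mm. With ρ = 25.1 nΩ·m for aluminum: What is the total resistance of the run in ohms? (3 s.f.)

241 Ω

ρ = 25.1 nΩ·m = 2.51×10^-8 Ω·m
Section 1: A_strand = π(3.9450e-04)² = 4.889e-07 m²; R₁ = ρL/(N·A_s) = (2.51×10^-8)(498)/(8×4.889e-07) = 3.196 Ω
Section 2: A = π(0.127/2 mm)² = π(6.3500e-05 m)² = 1.267e-08 m²
R₂ = (2.51×10^-8)(120)/(1.267e-08) = 237.8 Ω
R = R₁ + R₂ = 241 Ω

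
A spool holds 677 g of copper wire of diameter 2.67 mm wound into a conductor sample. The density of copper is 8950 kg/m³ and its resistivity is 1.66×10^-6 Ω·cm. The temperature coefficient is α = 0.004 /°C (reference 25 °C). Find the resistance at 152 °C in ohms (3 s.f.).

0.0604 Ω

ρ = 1.66×10^-6 Ω·cm = 1.66×10^-8 Ω·m
A = π(d/2)² = π(1.3350e-03 m)² = 5.5990e-06 m²
L = m/(density·A) = 0.677/(8950×5.5990e-06) = 13.51 m
R = ρL/A = (1.66×10^-8)(13.51)/(5.5990e-06) = 0.04005 Ω
R(152 °C) = 0.04005 × (1 + 0.004×127) = 0.0604 Ω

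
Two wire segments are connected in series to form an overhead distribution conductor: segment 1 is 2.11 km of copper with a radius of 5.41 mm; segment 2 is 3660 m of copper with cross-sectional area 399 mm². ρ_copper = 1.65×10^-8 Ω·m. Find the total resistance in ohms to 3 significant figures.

0.530 Ω

Segment 1: A = πr² = π(5.4100e-03 m)² = 9.195e-05 m²
R₁ = ρL/A = (1.65×10^-8)(2110)/(9.195e-05) = 0.3786 Ω
Segment 2: A = 399 mm² = 3.990e-04 m²
R₂ = (1.65×10^-8)(3660)/(3.990e-04) = 0.1514 Ω
R = R₁ + R₂ = 0.530 Ω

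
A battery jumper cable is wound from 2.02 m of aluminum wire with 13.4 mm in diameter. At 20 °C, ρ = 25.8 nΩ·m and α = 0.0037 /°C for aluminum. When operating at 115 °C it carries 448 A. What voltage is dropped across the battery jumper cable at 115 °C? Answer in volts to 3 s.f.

0.224 V

ρ = 25.8 nΩ·m = 2.58×10^-8 Ω·m
A = π(d/2)² = π(6.7000e-03 m)² = 1.410e-04 m²
R₍20₎ = ρL/A = (2.58×10^-8)(2.02)/(1.410e-04) = 3.695×10^-4 Ω
R₍115₎ = R₍20₎(1 + αΔT) = 3.695×10^-4 × (1 + 0.0037×95) = 4.994×10^-4 Ω
V = IR = 448 × 4.994×10^-4 = 0.224 V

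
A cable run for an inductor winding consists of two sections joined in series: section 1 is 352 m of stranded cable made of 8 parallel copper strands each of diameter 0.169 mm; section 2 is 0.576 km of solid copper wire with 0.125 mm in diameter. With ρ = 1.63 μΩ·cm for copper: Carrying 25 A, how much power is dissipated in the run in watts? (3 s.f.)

ρ = 1.63 μΩ·cm = 1.63×10^-8 Ω·m
Section 1: A_strand = π(8.4500e-05)² = 2.243e-08 m²; R₁ = ρL/(N·A_s) = (1.63×10^-8)(352)/(8×2.243e-08) = 31.97 Ω
Section 2: A = π(d/2)² = π(6.2500e-05 m)² = 1.227e-08 m²
R₂ = (1.63×10^-8)(576)/(1.227e-08) = 765.1 Ω
R = R₁ + R₂ = 797 Ω
P = I²R = (25)² × 797 = 4.98×10^5 W

4.98×10^5 W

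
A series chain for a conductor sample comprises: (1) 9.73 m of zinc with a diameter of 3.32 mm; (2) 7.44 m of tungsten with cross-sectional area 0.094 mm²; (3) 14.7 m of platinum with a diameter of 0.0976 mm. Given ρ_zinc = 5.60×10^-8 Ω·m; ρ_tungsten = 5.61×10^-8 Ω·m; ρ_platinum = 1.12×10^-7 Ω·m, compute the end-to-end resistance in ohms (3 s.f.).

225 Ω

Seg 1: A = π(d/2)² = π(1.6600e-03 m)² = 8.657e-06 m²
R_1 = (5.60×10^-8)(9.73)/(8.657e-06) = 0.06294 Ω
Seg 2: A = 0.094 mm² = 9.400e-08 m²
R_2 = (5.61×10^-8)(7.44)/(9.400e-08) = 4.44 Ω
Seg 3: A = π(d/2)² = π(4.8800e-05 m)² = 7.482e-09 m²
R_3 = (1.12×10^-7)(14.7)/(7.482e-09) = 220.1 Ω
R_total = R_1 + R_2 + R_3 = 225 Ω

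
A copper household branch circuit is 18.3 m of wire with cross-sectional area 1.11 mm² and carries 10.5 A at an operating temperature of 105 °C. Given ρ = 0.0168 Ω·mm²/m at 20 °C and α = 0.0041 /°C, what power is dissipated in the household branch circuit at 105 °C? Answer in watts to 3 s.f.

41.2 W

ρ = 0.0168 Ω·mm²/m = 1.68×10^-8 Ω·m
A = 1.11 mm² = 1.110e-06 m²
R₍20₎ = ρL/A = (1.68×10^-8)(18.3)/(1.110e-06) = 0.277 Ω
R₍105₎ = R₍20₎(1 + αΔT) = 0.277 × (1 + 0.0041×85) = 0.3735 Ω
P = I²R = (10.5)² × 0.3735 = 41.2 W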